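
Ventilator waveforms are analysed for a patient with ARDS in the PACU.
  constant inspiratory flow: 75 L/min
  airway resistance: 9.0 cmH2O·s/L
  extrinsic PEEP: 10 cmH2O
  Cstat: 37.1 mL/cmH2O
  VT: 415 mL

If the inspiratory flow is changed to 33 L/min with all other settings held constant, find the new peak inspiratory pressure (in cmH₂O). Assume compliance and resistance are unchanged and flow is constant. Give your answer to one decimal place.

Flow: 75 L/min ÷ 60 = 1.25 L/s.
New flow: 33 L/min ÷ 60 = 0.55 L/s.
PIP = Vt/C + R·V̇ + PEEP (constant-flow equation of motion).
Only the resistive term changes: ΔPIP = R × ΔV̇ = 9.0 × (0.55 − 1.25) = 9.0 × -0.7 = -6.3 cmH2O.
Original PIP = 415/37.1 + 9.0×1.25 + 10 = 32.436 cmH2O; new PIP = 32.436 + (-6.3) = 26.136 cmH2O.

26.1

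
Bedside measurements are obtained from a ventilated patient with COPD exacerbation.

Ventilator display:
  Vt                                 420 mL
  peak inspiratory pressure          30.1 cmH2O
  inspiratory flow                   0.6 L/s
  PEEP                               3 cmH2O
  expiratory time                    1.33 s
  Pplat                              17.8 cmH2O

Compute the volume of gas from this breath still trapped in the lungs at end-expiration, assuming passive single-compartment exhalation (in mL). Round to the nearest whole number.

R = (PIP − Pplat)/V̇ = (30.1 − 17.8) / 0.6 = 12.3/0.6 = 20.5 cmH2O·s/L.
C = Vt/(Pplat − PEEP) = 420.0 / (17.8 − 3) = 420.0/14.8 = 28.378 mL/cmH2O.
τ = R × C = 20.5 × 0.02838 L/cmH2O = 0.5818 s.
Fraction remaining = e^(−Te/τ) = e^(−1.33/0.5818) = 0.1017.
Trapped volume = 420.0 × 0.1017 = 42.714 mL.

43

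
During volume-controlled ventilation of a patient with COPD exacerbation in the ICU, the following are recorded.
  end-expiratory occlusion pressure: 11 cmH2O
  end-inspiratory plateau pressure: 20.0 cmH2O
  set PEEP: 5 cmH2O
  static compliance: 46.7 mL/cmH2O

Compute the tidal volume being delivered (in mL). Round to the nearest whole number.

420

End-expiratory occlusion gives total PEEP = 11 cmH2O (intrinsic PEEP = 11 − 5 = 6). Use total PEEP for the elastic gradient.
Vt = Cstat × (Pplat − PEEPtotal) = 46.7 × (20.0 − 11) = 46.7 × 9.0 = 420.3 mL.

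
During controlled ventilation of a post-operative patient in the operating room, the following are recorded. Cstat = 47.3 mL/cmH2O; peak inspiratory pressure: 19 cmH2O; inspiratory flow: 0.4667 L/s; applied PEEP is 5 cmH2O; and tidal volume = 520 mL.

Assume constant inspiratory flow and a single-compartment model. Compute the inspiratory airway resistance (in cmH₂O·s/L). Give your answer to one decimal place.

Equation of motion (constant flow): PIP = Vt/C + R·V̇ + PEEP.
R·V̇ = PIP − Vt/C − PEEP = 19 − 520/47.3 − 5 = 19 − 10.994 − 5 = 3.006 cmH2O.
R = 3.006 / 0.4667 = 6.441 cmH2O·s/L.

6.4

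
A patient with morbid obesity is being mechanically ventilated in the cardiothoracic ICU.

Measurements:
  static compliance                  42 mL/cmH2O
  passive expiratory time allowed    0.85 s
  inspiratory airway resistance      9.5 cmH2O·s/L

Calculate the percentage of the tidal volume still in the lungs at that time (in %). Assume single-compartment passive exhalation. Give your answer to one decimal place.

τ = R × C = 9.5 × 42 mL/cmH2O = 9.5 × 0.042 L/cmH2O = 0.399 s.
Passive exhalation: V(t)/V₀ = e^(−t/τ) = e^(−0.85/0.399) = 0.1188.
Fraction remaining = 0.1188 → 11.88%.

11.9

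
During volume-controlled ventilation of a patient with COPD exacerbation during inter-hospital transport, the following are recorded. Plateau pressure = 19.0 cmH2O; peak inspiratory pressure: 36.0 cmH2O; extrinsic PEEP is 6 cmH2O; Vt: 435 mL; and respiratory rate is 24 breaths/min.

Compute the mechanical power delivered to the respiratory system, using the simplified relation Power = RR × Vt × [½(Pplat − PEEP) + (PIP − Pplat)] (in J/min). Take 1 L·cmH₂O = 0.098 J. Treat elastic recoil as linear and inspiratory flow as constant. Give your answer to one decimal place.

24.0

Per-breath work = Vt × [½(Pplat−PEEP) + (PIP−Pplat)] = 0.435 × [0.5×13.0 + 17.0] = 0.435 × 23.5 = 10.223 L·cmH2O.
Power = 24 × 10.223 = 245.35 L·cmH2O/min.
× 0.098 J/(L·cmH2O) → 24.044 J/min.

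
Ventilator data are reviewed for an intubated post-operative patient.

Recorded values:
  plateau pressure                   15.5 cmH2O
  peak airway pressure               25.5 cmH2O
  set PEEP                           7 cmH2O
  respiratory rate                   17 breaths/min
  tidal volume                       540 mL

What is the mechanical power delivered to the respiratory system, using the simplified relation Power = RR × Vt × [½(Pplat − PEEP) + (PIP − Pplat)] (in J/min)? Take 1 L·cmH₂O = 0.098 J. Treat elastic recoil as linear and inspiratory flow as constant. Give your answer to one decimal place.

12.8

Per-breath work = Vt × [½(Pplat−PEEP) + (PIP−Pplat)] = 0.540 × [0.5×8.5 + 10.0] = 0.540 × 14.25 = 7.695 L·cmH2O.
Power = 17 × 7.695 = 130.82 L·cmH2O/min.
× 0.098 J/(L·cmH2O) → 12.82 J/min.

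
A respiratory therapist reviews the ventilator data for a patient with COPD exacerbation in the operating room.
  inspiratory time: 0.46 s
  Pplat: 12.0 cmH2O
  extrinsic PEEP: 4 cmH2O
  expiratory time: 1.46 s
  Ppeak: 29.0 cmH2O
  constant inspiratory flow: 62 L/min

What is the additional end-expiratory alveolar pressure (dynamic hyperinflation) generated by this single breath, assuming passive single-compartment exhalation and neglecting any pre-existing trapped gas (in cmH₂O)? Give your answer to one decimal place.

1.8

Flow: 62 L/min ÷ 60 = 1.0333 L/s.
Vt = flow × Ti = 1.0333 L/s × 0.46 s × 1000 mL/L = 475.32 mL.
R = (PIP − Pplat)/V̇ = (29.0 − 12.0) / 1.0333 = 17.0/1.0333 = 16.452 cmH2O·s/L.
C = Vt/(Pplat − PEEP) = 475.32 / (12.0 − 4) = 475.32/8.0 = 59.415 mL/cmH2O.
τ = R × C = 16.452 × 0.05942 L/cmH2O = 0.9776 s.
Fraction remaining = e^(−Te/τ) = e^(−1.46/0.9776) = 0.2246; trapped volume = 475.32 × 0.2246 = 106.76 mL.
Additional alveolar pressure from trapping ≈ V_trapped / C = 106.76 / 59.415 = 1.797 cmH2O.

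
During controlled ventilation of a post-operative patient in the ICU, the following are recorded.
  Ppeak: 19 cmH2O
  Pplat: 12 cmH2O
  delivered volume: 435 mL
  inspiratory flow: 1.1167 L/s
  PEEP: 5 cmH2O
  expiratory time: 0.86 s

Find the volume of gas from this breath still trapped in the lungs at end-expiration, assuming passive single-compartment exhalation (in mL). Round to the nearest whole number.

48

R = (PIP − Pplat)/V̇ = (19 − 12) / 1.1167 = 7.0/1.1167 = 6.268 cmH2O·s/L.
C = Vt/(Pplat − PEEP) = 435.0 / (12 − 5) = 435.0/7.0 = 62.143 mL/cmH2O.
τ = R × C = 6.268 × 0.06214 L/cmH2O = 0.3895 s.
Fraction remaining = e^(−Te/τ) = e^(−0.86/0.3895) = 0.1099.
Trapped volume = 435.0 × 0.1099 = 47.807 mL.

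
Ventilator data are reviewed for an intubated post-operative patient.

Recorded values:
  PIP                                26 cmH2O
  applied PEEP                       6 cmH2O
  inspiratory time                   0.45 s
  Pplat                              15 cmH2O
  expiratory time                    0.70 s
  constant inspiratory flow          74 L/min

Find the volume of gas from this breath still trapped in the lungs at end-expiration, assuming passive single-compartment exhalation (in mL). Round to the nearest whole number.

155

Flow: 74 L/min ÷ 60 = 1.2333 L/s.
Vt = flow × Ti = 1.2333 L/s × 0.45 s × 1000 mL/L = 554.99 mL.
R = (PIP − Pplat)/V̇ = (26 − 15) / 1.2333 = 11.0/1.2333 = 8.919 cmH2O·s/L.
C = Vt/(Pplat − PEEP) = 554.99 / (15 − 6) = 554.99/9.0 = 61.666 mL/cmH2O.
τ = R × C = 8.919 × 0.06167 L/cmH2O = 0.55 s.
Fraction remaining = e^(−Te/τ) = e^(−0.70/0.55) = 0.2801.
Trapped volume = 554.99 × 0.2801 = 155.45 mL.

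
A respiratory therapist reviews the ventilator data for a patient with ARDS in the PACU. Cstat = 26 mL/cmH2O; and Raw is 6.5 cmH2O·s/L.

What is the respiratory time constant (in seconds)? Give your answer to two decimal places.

0.17

τ = R × C = 6.5 × 26 mL/cmH2O = 6.5 × 0.026 L/cmH2O = 0.169 s.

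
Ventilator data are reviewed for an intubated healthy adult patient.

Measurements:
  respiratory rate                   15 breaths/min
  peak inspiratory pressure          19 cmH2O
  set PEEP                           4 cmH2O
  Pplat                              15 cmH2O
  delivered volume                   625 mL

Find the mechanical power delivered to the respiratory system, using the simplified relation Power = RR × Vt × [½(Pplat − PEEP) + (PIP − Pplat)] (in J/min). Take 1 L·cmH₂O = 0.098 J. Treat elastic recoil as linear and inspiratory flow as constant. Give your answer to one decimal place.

8.7

Per-breath work = Vt × [½(Pplat−PEEP) + (PIP−Pplat)] = 0.625 × [0.5×11.0 + 4.0] = 0.625 × 9.5 = 5.938 L·cmH2O.
Power = 15 × 5.938 = 89.07 L·cmH2O/min.
× 0.098 J/(L·cmH2O) → 8.729 J/min.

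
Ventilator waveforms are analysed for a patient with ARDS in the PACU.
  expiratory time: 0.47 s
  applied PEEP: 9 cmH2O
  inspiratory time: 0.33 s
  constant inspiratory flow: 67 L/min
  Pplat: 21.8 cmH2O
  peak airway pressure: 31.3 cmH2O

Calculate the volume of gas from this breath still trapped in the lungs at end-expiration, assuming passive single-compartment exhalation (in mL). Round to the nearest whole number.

54

Flow: 67 L/min ÷ 60 = 1.1167 L/s.
Vt = flow × Ti = 1.1167 L/s × 0.33 s × 1000 mL/L = 368.51 mL.
R = (PIP − Pplat)/V̇ = (31.3 − 21.8) / 1.1167 = 9.5/1.1167 = 8.507 cmH2O·s/L.
C = Vt/(Pplat − PEEP) = 368.51 / (21.8 − 9) = 368.51/12.8 = 28.79 mL/cmH2O.
τ = R × C = 8.507 × 0.02879 L/cmH2O = 0.2449 s.
Fraction remaining = e^(−Te/τ) = e^(−0.47/0.2449) = 0.1467.
Trapped volume = 368.51 × 0.1467 = 54.06 mL.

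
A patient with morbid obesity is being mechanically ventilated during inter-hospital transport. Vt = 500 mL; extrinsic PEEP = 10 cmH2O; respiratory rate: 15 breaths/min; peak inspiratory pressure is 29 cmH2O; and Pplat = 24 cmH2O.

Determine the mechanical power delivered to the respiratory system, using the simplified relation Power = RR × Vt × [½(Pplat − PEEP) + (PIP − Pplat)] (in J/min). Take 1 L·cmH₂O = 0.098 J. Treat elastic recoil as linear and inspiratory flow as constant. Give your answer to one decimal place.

8.8

Per-breath work = Vt × [½(Pplat−PEEP) + (PIP−Pplat)] = 0.500 × [0.5×14.0 + 5.0] = 0.500 × 12.0 = 6.0 L·cmH2O.
Power = 15 × 6.0 = 90.0 L·cmH2O/min.
× 0.098 J/(L·cmH2O) → 8.82 J/min.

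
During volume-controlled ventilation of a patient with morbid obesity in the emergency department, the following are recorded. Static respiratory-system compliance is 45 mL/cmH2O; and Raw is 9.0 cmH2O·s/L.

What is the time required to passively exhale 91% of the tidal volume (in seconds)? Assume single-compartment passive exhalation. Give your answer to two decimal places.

τ = R × C = 9.0 × 45 mL/cmH2O = 9.0 × 0.045 L/cmH2O = 0.405 s.
Exhaled fraction f = 1 − e^(−t/τ) → t = −τ·ln(1 − f) = −0.405·ln(0.09) = 0.9752 s.

0.98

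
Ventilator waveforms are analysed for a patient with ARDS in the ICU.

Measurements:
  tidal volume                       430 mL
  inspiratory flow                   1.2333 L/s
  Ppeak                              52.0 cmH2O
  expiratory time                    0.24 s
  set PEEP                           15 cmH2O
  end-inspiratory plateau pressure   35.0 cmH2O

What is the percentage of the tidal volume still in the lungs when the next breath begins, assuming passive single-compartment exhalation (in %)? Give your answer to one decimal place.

44.5

R = (PIP − Pplat)/V̇ = (52.0 − 35.0) / 1.2333 = 17.0/1.2333 = 13.784 cmH2O·s/L.
C = Vt/(Pplat − PEEP) = 430.0 / (35.0 − 15) = 430.0/20.0 = 21.5 mL/cmH2O.
τ = R × C = 13.784 × 0.0215 L/cmH2O = 0.2964 s.
Fraction remaining at end-expiration = e^(−Te/τ) = e^(−0.24/0.2964) = 0.445 → 44.5%.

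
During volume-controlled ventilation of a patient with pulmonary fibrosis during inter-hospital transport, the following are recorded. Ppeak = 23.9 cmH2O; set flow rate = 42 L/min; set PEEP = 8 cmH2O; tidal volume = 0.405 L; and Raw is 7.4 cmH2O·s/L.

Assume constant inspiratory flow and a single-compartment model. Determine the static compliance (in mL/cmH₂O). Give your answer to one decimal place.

Flow: 42 L/min ÷ 60 = 0.7 L/s.
Equation of motion (constant flow): PIP = Vt/C + R·V̇ + PEEP.
Vt/C = PIP − R·V̇ − PEEP = 23.9 − 7.4×0.7 − 8 = 23.9 − 5.18 − 8 = 10.72 cmH2O.
C = Vt / 10.72 = 405 / 10.72 = 37.78 mL/cmH2O.

37.8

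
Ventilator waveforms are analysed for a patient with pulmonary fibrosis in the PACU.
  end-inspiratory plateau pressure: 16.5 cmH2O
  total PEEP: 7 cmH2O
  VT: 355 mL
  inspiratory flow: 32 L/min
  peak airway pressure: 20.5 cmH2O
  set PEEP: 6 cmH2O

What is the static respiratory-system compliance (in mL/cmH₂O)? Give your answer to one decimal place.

37.4

End-expiratory occlusion gives total PEEP = 7 cmH2O (intrinsic PEEP = 7 − 6 = 1). Use total PEEP for the elastic gradient.
Cstat = Vt / (Pplat − PEEPtotal) = 355 / (16.5 − 7) = 355 / 9.5 = 37.368 mL/cmH2O.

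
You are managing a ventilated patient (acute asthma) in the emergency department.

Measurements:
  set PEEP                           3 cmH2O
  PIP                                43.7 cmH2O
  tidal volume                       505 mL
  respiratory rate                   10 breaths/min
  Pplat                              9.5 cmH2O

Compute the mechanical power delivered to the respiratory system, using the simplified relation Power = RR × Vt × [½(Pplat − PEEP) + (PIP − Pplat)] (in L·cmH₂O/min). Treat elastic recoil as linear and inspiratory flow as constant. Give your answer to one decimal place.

Per-breath work = Vt × [½(Pplat−PEEP) + (PIP−Pplat)] = 0.505 × [0.5×6.5 + 34.2] = 0.505 × 37.45 = 18.912 L·cmH2O.
Power = 10 × 18.912 = 189.12 L·cmH2O/min.

189.1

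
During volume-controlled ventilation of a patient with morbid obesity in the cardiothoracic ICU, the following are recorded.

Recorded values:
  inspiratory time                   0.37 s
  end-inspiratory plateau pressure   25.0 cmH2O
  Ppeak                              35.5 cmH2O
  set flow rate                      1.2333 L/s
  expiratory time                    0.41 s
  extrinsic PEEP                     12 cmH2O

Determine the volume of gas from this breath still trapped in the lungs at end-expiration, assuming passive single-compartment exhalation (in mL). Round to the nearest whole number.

116

Vt = flow × Ti = 1.2333 L/s × 0.37 s × 1000 mL/L = 456.32 mL.
R = (PIP − Pplat)/V̇ = (35.5 − 25.0) / 1.2333 = 10.5/1.2333 = 8.514 cmH2O·s/L.
C = Vt/(Pplat − PEEP) = 456.32 / (25.0 − 12) = 456.32/13.0 = 35.102 mL/cmH2O.
τ = R × C = 8.514 × 0.0351 L/cmH2O = 0.2988 s.
Fraction remaining = e^(−Te/τ) = e^(−0.41/0.2988) = 0.2536.
Trapped volume = 456.32 × 0.2536 = 115.72 mL.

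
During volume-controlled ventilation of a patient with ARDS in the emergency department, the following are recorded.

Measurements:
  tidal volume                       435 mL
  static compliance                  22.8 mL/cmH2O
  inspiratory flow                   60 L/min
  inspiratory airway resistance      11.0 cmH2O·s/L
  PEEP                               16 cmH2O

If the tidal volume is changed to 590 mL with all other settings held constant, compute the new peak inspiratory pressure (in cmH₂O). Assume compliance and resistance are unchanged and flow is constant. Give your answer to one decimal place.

Flow: 60 L/min ÷ 60 = 1 L/s.
PIP = Vt/C + R·V̇ + PEEP (constant-flow equation of motion).
Only the elastic term changes: ΔPIP = ΔVt / C = (590 − 435) / 22.8 = 6.798 cmH2O.
Original PIP = 435/22.8 + 11.0×1 + 16 = 46.079 cmH2O; new PIP = 46.079 + (6.798) = 52.877 cmH2O.

52.9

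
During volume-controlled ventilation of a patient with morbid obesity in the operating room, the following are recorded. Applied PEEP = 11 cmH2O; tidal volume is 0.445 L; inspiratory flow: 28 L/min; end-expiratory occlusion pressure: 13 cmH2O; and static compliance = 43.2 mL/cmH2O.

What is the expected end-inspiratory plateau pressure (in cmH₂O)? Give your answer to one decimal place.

End-expiratory occlusion gives total PEEP = 13 cmH2O (intrinsic PEEP = 13 − 11 = 2). Use total PEEP for the elastic gradient.
Pplat = PEEPtotal + Vt / Cstat = 13 + 445 / 43.2 = 13 + 10.301 = 23.301 cmH2O.

23.3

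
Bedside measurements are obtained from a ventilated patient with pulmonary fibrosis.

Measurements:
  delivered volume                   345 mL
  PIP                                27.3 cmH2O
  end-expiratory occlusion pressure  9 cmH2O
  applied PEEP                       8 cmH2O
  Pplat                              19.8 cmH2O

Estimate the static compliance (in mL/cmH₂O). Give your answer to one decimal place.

End-expiratory occlusion gives total PEEP = 9 cmH2O (intrinsic PEEP = 9 − 8 = 1). Use total PEEP for the elastic gradient.
Cstat = Vt / (Pplat − PEEPtotal) = 345 / (19.8 − 9) = 345 / 10.8 = 31.944 mL/cmH2O.

31.9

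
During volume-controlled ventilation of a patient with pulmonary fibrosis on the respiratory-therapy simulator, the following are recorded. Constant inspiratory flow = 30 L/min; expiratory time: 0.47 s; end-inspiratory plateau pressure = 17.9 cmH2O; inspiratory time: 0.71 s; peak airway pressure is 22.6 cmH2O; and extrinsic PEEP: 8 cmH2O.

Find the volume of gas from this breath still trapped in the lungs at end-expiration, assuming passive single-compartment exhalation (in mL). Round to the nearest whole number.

88

Flow: 30 L/min ÷ 60 = 0.5 L/s.
Vt = flow × Ti = 0.5 L/s × 0.71 s × 1000 mL/L = 355.0 mL.
R = (PIP − Pplat)/V̇ = (22.6 − 17.9) / 0.5 = 4.7/0.5 = 9.4 cmH2O·s/L.
C = Vt/(Pplat − PEEP) = 355.0 / (17.9 − 8) = 355.0/9.9 = 35.859 mL/cmH2O.
τ = R × C = 9.4 × 0.03586 L/cmH2O = 0.3371 s.
Fraction remaining = e^(−Te/τ) = e^(−0.47/0.3371) = 0.248.
Trapped volume = 355.0 × 0.248 = 88.04 mL.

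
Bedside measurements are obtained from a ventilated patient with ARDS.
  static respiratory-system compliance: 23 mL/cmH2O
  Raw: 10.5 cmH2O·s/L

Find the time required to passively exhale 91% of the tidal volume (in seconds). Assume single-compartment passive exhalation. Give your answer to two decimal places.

τ = R × C = 10.5 × 23 mL/cmH2O = 10.5 × 0.023 L/cmH2O = 0.2415 s.
Exhaled fraction f = 1 − e^(−t/τ) → t = −τ·ln(1 − f) = −0.2415·ln(0.09) = 0.5815 s.

0.58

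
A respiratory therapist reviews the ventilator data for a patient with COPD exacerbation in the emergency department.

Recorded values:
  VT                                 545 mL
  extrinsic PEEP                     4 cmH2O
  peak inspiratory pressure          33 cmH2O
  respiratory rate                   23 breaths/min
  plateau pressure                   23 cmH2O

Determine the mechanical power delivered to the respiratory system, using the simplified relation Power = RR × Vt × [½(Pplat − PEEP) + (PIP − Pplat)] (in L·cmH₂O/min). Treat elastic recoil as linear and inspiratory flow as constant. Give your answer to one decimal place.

Per-breath work = Vt × [½(Pplat−PEEP) + (PIP−Pplat)] = 0.545 × [0.5×19.0 + 10.0] = 0.545 × 19.5 = 10.628 L·cmH2O.
Power = 23 × 10.628 = 244.44 L·cmH2O/min.

244.4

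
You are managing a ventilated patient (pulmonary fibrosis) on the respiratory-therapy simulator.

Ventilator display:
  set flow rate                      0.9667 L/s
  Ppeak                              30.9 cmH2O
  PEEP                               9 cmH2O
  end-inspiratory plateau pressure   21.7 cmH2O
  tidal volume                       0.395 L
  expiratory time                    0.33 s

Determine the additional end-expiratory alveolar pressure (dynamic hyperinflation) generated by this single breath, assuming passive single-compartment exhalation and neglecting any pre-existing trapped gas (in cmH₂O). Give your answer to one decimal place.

4.2

R = (PIP − Pplat)/V̇ = (30.9 − 21.7) / 0.9667 = 9.2/0.9667 = 9.517 cmH2O·s/L.
C = Vt/(Pplat − PEEP) = 395.0 / (21.7 − 9) = 395.0/12.7 = 31.102 mL/cmH2O.
τ = R × C = 9.517 × 0.0311 L/cmH2O = 0.296 s.
Fraction remaining = e^(−Te/τ) = e^(−0.33/0.296) = 0.328; trapped volume = 395.0 × 0.328 = 129.56 mL.
Additional alveolar pressure from trapping ≈ V_trapped / C = 129.56 / 31.102 = 4.166 cmH2O.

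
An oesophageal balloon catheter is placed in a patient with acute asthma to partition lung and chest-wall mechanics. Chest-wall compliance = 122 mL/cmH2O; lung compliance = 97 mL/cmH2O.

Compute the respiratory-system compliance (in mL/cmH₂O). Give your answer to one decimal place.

Lung and chest wall are elastances in series: 1/Crs = 1/CL + 1/Ccw.
1/Crs = 1/97 + 1/122 = 0.01851.
Crs = 54.025 mL/cmH2O.

54.0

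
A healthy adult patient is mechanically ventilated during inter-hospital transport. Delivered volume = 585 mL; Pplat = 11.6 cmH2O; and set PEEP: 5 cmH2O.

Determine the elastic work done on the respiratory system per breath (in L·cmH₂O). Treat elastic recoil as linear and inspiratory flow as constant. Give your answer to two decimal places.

Elastic work ≈ ½ × (Pplat − PEEP) × Vt = 0.5 × (11.6 − 5) × 0.585 L = 0.5 × 6.6 × 0.585 = 1.931 L·cmH2O.

1.93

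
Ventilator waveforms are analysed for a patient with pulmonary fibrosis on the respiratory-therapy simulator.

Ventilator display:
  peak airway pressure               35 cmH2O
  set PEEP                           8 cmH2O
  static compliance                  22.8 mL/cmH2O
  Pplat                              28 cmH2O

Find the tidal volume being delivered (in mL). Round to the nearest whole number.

456

Vt = Cstat × (Pplat − PEEP) = 22.8 × (28 − 8) = 22.8 × 20.0 = 456.0 mL.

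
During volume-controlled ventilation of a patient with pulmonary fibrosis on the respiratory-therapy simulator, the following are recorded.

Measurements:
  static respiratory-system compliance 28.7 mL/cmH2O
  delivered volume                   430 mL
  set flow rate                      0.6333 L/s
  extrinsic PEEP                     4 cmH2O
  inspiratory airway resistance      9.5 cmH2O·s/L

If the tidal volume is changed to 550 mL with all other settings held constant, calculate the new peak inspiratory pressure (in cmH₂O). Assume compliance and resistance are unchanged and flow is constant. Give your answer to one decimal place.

PIP = Vt/C + R·V̇ + PEEP (constant-flow equation of motion).
Only the elastic term changes: ΔPIP = ΔVt / C = (550 − 430) / 28.7 = 4.181 cmH2O.
Original PIP = 430/28.7 + 9.5×0.6333 + 4 = 24.999 cmH2O; new PIP = 24.999 + (4.181) = 29.18 cmH2O.

29.2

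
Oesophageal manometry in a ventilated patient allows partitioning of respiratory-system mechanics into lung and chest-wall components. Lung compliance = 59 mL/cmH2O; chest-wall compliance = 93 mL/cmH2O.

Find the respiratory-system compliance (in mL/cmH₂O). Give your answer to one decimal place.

36.1

Lung and chest wall are elastances in series: 1/Crs = 1/CL + 1/Ccw.
1/Crs = 1/59 + 1/93 = 0.0277.
Crs = 36.101 mL/cmH2O.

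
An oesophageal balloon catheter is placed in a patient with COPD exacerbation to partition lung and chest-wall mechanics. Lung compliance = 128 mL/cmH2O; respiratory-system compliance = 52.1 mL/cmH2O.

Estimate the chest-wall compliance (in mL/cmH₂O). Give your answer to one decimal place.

1/Ccw = 1/Crs − 1/CL.
1/Ccw = 1/52.1 − 1/128 = 0.01138.
Ccw = 87.873 mL/cmH2O.

87.9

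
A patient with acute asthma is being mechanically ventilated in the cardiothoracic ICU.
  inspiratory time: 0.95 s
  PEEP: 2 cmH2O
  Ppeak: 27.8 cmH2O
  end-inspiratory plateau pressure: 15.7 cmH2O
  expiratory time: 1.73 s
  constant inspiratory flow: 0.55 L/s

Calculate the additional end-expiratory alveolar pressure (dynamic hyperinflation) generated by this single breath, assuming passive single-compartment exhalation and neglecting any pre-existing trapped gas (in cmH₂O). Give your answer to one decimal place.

1.7

Vt = flow × Ti = 0.55 L/s × 0.95 s × 1000 mL/L = 522.5 mL.
R = (PIP − Pplat)/V̇ = (27.8 − 15.7) / 0.55 = 12.1/0.55 = 22.0 cmH2O·s/L.
C = Vt/(Pplat − PEEP) = 522.5 / (15.7 − 2) = 522.5/13.7 = 38.139 mL/cmH2O.
τ = R × C = 22.0 × 0.03814 L/cmH2O = 0.8391 s.
Fraction remaining = e^(−Te/τ) = e^(−1.73/0.8391) = 0.1272; trapped volume = 522.5 × 0.1272 = 66.462 mL.
Additional alveolar pressure from trapping ≈ V_trapped / C = 66.462 / 38.139 = 1.743 cmH2O.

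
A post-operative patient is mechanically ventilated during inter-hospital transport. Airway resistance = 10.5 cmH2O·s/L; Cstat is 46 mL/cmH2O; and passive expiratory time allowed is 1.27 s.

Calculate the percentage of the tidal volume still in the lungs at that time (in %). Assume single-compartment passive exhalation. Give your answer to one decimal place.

7.2

τ = R × C = 10.5 × 46 mL/cmH2O = 10.5 × 0.046 L/cmH2O = 0.483 s.
Passive exhalation: V(t)/V₀ = e^(−t/τ) = e^(−1.27/0.483) = 0.07212.
Fraction remaining = 0.07212 → 7.212%.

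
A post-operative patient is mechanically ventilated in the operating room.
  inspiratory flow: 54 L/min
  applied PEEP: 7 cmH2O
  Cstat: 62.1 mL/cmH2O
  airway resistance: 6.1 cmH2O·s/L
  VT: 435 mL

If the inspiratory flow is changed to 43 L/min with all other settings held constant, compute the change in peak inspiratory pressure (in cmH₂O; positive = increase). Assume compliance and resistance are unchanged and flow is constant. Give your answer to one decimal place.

Flow: 54 L/min ÷ 60 = 0.9 L/s.
New flow: 43 L/min ÷ 60 = 0.7167 L/s.
PIP = Vt/C + R·V̇ + PEEP (constant-flow equation of motion).
Only the resistive term changes: ΔPIP = R × ΔV̇ = 6.1 × (0.7167 − 0.9) = 6.1 × -0.1833 = -1.118 cmH2O.

-1.1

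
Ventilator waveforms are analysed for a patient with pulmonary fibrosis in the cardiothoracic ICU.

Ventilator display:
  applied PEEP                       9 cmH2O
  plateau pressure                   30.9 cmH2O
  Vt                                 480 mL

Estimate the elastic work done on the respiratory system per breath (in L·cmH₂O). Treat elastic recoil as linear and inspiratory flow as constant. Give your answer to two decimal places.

5.26

Elastic work ≈ ½ × (Pplat − PEEP) × Vt = 0.5 × (30.9 − 9) × 0.480 L = 0.5 × 21.9 × 0.480 = 5.256 L·cmH2O.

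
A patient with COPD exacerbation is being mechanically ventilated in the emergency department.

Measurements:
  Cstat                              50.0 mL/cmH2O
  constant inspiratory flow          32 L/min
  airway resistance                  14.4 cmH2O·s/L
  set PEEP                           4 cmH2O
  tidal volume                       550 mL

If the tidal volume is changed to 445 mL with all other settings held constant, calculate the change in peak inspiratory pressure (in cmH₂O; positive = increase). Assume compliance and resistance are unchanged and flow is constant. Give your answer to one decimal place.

PIP = Vt/C + R·V̇ + PEEP (constant-flow equation of motion).
Only the elastic term changes: ΔPIP = ΔVt / C = (445 − 550) / 50.0 = -2.1 cmH2O.

-2.1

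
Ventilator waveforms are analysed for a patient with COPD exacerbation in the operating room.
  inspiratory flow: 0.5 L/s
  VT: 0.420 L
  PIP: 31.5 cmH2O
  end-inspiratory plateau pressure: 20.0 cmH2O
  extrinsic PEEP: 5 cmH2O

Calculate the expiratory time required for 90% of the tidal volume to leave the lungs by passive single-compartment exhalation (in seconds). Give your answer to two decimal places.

R = (PIP − Pplat)/V̇ = (31.5 − 20.0) / 0.5 = 11.5/0.5 = 23.0 cmH2O·s/L.
C = Vt/(Pplat − PEEP) = 420.0 / (20.0 − 5) = 420.0/15.0 = 28.0 mL/cmH2O.
τ = R × C = 23.0 × 0.028 L/cmH2O = 0.644 s.
t = −τ·ln(1 − 0.90) = −0.644·ln(0.1) = 1.483 s.

1.48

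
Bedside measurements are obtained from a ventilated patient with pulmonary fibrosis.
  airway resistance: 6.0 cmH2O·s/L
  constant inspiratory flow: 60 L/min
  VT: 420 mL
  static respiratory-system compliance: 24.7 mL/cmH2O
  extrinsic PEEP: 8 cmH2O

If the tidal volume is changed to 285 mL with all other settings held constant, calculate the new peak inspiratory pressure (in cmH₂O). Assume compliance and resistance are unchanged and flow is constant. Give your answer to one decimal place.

Flow: 60 L/min ÷ 60 = 1 L/s.
PIP = Vt/C + R·V̇ + PEEP (constant-flow equation of motion).
Only the elastic term changes: ΔPIP = ΔVt / C = (285 − 420) / 24.7 = -5.466 cmH2O.
Original PIP = 420/24.7 + 6.0×1 + 8 = 31.004 cmH2O; new PIP = 31.004 + (-5.466) = 25.538 cmH2O.

25.5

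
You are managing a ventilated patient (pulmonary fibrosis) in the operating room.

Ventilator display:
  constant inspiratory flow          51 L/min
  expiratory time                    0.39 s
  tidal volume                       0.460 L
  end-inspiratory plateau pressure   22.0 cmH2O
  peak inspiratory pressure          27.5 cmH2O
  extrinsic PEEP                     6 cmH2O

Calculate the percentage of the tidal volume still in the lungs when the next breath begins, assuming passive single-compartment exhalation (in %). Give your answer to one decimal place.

12.3

Flow: 51 L/min ÷ 60 = 0.85 L/s.
R = (PIP − Pplat)/V̇ = (27.5 − 22.0) / 0.85 = 5.5/0.85 = 6.471 cmH2O·s/L.
C = Vt/(Pplat − PEEP) = 460.0 / (22.0 − 6) = 460.0/16.0 = 28.75 mL/cmH2O.
τ = R × C = 6.471 × 0.02875 L/cmH2O = 0.186 s.
Fraction remaining at end-expiration = e^(−Te/τ) = e^(−0.39/0.186) = 0.1229 → 12.29%.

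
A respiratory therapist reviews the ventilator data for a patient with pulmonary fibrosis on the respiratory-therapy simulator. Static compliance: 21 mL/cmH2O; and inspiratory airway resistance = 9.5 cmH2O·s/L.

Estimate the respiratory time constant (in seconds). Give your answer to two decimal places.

0.20

τ = R × C = 9.5 × 21 mL/cmH2O = 9.5 × 0.021 L/cmH2O = 0.1995 s.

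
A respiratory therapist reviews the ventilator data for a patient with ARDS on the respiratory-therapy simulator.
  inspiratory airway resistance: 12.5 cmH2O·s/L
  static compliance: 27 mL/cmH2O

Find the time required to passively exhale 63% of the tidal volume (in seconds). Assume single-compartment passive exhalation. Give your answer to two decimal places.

τ = R × C = 12.5 × 27 mL/cmH2O = 12.5 × 0.027 L/cmH2O = 0.3375 s.
Exhaled fraction f = 1 − e^(−t/τ) → t = −τ·ln(1 − f) = −0.3375·ln(0.37) = 0.3356 s.

0.34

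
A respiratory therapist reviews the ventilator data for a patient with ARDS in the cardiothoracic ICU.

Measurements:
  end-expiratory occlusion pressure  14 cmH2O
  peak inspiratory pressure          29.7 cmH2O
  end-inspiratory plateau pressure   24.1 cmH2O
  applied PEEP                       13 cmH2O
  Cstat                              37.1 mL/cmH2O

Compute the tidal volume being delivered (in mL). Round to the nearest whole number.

End-expiratory occlusion gives total PEEP = 14 cmH2O (intrinsic PEEP = 14 − 13 = 1). Use total PEEP for the elastic gradient.
Vt = Cstat × (Pplat − PEEPtotal) = 37.1 × (24.1 − 14) = 37.1 × 10.1 = 374.71 mL.

375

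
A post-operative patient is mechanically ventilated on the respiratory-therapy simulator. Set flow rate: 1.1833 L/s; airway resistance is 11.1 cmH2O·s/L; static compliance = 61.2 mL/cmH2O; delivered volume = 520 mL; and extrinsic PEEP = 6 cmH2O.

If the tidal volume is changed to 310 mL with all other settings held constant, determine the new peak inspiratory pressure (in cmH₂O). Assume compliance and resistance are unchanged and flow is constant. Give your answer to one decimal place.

24.2

PIP = Vt/C + R·V̇ + PEEP (constant-flow equation of motion).
Only the elastic term changes: ΔPIP = ΔVt / C = (310 − 520) / 61.2 = -3.431 cmH2O.
Original PIP = 520/61.2 + 11.1×1.1833 + 6 = 27.631 cmH2O; new PIP = 27.631 + (-3.431) = 24.2 cmH2O.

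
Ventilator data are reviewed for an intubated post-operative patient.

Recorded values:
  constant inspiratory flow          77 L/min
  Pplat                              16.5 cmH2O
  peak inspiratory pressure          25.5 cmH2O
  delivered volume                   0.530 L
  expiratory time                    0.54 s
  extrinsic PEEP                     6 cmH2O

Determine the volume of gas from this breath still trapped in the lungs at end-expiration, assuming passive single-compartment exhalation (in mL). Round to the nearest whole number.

Flow: 77 L/min ÷ 60 = 1.2833 L/s.
R = (PIP − Pplat)/V̇ = (25.5 − 16.5) / 1.2833 = 9.0/1.2833 = 7.013 cmH2O·s/L.
C = Vt/(Pplat − PEEP) = 530.0 / (16.5 − 6) = 530.0/10.5 = 50.476 mL/cmH2O.
τ = R × C = 7.013 × 0.05048 L/cmH2O = 0.354 s.
Fraction remaining = e^(−Te/τ) = e^(−0.54/0.354) = 0.2175.
Trapped volume = 530.0 × 0.2175 = 115.28 mL.

115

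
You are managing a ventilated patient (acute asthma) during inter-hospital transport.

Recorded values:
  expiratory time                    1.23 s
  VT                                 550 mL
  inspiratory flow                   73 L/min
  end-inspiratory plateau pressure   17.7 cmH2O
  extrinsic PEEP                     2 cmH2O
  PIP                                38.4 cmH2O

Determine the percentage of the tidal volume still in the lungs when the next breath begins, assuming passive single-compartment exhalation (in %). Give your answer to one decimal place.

12.7

Flow: 73 L/min ÷ 60 = 1.2167 L/s.
R = (PIP − Pplat)/V̇ = (38.4 − 17.7) / 1.2167 = 20.7/1.2167 = 17.013 cmH2O·s/L.
C = Vt/(Pplat − PEEP) = 550.0 / (17.7 − 2) = 550.0/15.7 = 35.032 mL/cmH2O.
τ = R × C = 17.013 × 0.03503 L/cmH2O = 0.596 s.
Fraction remaining at end-expiration = e^(−Te/τ) = e^(−1.23/0.596) = 0.127 → 12.7%.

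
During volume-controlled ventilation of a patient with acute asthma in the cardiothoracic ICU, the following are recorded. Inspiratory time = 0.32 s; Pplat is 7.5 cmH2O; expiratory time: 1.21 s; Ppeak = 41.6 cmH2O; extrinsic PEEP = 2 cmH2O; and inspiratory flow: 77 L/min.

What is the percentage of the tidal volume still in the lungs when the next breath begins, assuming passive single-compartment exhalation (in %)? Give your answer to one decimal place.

Flow: 77 L/min ÷ 60 = 1.2833 L/s.
Vt = flow × Ti = 1.2833 L/s × 0.32 s × 1000 mL/L = 410.66 mL.
R = (PIP − Pplat)/V̇ = (41.6 − 7.5) / 1.2833 = 34.1/1.2833 = 26.572 cmH2O·s/L.
C = Vt/(Pplat − PEEP) = 410.66 / (7.5 − 2) = 410.66/5.5 = 74.665 mL/cmH2O.
τ = R × C = 26.572 × 0.07467 L/cmH2O = 1.984 s.
Fraction remaining at end-expiration = e^(−Te/τ) = e^(−1.21/1.984) = 0.5434 → 54.34%.

54.3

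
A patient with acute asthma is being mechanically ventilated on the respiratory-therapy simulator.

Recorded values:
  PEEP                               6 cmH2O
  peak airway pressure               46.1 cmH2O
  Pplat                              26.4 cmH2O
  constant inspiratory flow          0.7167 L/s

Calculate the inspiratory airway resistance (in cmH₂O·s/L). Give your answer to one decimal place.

27.5

Raw = (PIP − Pplat) / flow = (46.1 − 26.4) / 0.7167 = 19.7 / 0.7167 = 27.487 cmH2O·s/L.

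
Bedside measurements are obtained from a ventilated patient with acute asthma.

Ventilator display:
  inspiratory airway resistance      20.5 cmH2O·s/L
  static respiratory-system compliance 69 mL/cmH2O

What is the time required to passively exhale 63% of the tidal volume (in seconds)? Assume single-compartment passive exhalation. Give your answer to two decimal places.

τ = R × C = 20.5 × 69 mL/cmH2O = 20.5 × 0.069 L/cmH2O = 1.415 s.
Exhaled fraction f = 1 − e^(−t/τ) → t = −τ·ln(1 − f) = −1.415·ln(0.37) = 1.407 s.

1.41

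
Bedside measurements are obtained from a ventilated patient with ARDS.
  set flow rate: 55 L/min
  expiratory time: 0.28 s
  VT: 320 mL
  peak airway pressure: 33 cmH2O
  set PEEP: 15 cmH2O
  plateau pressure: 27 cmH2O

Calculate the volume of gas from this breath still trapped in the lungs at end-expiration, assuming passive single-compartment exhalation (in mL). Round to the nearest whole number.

64

Flow: 55 L/min ÷ 60 = 0.9167 L/s.
R = (PIP − Pplat)/V̇ = (33 − 27) / 0.9167 = 6.0/0.9167 = 6.545 cmH2O·s/L.
C = Vt/(Pplat − PEEP) = 320.0 / (27 − 15) = 320.0/12.0 = 26.667 mL/cmH2O.
τ = R × C = 6.545 × 0.02667 L/cmH2O = 0.1746 s.
Fraction remaining = e^(−Te/τ) = e^(−0.28/0.1746) = 0.2012.
Trapped volume = 320.0 × 0.2012 = 64.384 mL.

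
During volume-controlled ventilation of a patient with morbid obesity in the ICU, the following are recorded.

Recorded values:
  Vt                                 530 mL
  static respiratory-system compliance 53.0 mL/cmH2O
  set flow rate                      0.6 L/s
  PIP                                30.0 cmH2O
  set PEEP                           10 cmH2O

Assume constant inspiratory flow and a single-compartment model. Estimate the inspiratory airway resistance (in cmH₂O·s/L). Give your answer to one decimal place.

Equation of motion (constant flow): PIP = Vt/C + R·V̇ + PEEP.
R·V̇ = PIP − Vt/C − PEEP = 30.0 − 530/53.0 − 10 = 30.0 − 10.0 − 10 = 10.0 cmH2O.
R = 10.0 / 0.6 = 16.667 cmH2O·s/L.

16.7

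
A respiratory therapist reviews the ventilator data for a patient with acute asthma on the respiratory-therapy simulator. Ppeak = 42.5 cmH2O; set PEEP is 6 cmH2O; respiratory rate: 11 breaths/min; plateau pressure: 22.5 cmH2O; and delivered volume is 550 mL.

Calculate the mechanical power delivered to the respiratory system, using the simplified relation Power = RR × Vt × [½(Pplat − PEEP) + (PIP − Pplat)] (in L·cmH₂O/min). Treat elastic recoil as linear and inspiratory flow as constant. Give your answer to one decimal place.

170.9

Per-breath work = Vt × [½(Pplat−PEEP) + (PIP−Pplat)] = 0.550 × [0.5×16.5 + 20.0] = 0.550 × 28.25 = 15.538 L·cmH2O.
Power = 11 × 15.538 = 170.92 L·cmH2O/min.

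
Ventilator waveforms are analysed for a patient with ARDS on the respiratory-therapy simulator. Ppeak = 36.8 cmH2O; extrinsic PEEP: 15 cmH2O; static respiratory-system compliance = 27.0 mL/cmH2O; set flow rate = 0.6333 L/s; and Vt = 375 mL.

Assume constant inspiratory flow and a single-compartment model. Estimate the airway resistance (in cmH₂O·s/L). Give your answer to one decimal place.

12.5

Equation of motion (constant flow): PIP = Vt/C + R·V̇ + PEEP.
R·V̇ = PIP − Vt/C − PEEP = 36.8 − 375/27.0 − 15 = 36.8 − 13.889 − 15 = 7.911 cmH2O.
R = 7.911 / 0.6333 = 12.492 cmH2O·s/L.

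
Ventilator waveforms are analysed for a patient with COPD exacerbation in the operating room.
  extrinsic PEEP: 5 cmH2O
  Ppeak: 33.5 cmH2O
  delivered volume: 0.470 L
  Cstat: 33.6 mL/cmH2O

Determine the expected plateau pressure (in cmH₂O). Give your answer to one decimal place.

Pplat = PEEP + Vt / Cstat = 5 + 470 / 33.6 = 5 + 13.988 = 18.988 cmH2O.

19.0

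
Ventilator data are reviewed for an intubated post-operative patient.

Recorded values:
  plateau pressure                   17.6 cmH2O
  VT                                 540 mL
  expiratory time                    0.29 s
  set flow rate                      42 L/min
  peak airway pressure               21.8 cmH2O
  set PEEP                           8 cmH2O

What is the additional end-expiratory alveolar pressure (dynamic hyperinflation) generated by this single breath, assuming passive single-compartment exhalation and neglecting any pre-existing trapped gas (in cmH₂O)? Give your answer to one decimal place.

Flow: 42 L/min ÷ 60 = 0.7 L/s.
R = (PIP − Pplat)/V̇ = (21.8 − 17.6) / 0.7 = 4.2/0.7 = 6.0 cmH2O·s/L.
C = Vt/(Pplat − PEEP) = 540.0 / (17.6 − 8) = 540.0/9.6 = 56.25 mL/cmH2O.
τ = R × C = 6.0 × 0.05625 L/cmH2O = 0.3375 s.
Fraction remaining = e^(−Te/τ) = e^(−0.29/0.3375) = 0.4235; trapped volume = 540.0 × 0.4235 = 228.69 mL.
Additional alveolar pressure from trapping ≈ V_trapped / C = 228.69 / 56.25 = 4.066 cmH2O.

4.1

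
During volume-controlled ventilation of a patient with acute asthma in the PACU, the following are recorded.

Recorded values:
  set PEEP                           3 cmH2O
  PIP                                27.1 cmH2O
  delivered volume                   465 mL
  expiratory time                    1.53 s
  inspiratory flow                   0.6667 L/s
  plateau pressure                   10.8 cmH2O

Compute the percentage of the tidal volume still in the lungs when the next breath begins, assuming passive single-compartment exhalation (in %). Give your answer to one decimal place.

R = (PIP − Pplat)/V̇ = (27.1 − 10.8) / 0.6667 = 16.3/0.6667 = 24.449 cmH2O·s/L.
C = Vt/(Pplat − PEEP) = 465.0 / (10.8 − 3) = 465.0/7.8 = 59.615 mL/cmH2O.
τ = R × C = 24.449 × 0.05962 L/cmH2O = 1.458 s.
Fraction remaining at end-expiration = e^(−Te/τ) = e^(−1.53/1.458) = 0.3502 → 35.02%.

35.0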